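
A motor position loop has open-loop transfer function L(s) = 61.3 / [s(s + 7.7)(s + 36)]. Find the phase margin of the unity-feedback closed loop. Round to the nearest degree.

88°

Gain crossover: |L(jω)| = 1 at ω ≈ 0.221 rad s⁻¹.
∠L(j0.221) = −90° − arctan(0.221/7.7) − arctan(0.221/36) ≈ -92.00°
PM = 180° + (-92.00°) = 88.00°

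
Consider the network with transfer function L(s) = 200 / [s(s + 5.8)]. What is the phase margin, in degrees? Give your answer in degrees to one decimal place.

23.2 deg

Gain crossover: |L(jω)| = 1 at ω ≈ 13.6 rad/s.
∠L(j13.6) = −90° − arctan(13.6/5.8) ≈ -156.84°
PM = 180° + (-156.84°) = 23.16°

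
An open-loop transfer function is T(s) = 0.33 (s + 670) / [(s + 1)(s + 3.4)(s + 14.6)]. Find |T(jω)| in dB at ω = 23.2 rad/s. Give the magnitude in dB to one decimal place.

-36.6 dB

|j23.2 + 670| = √(23.2² + 670²) = 670.4
|j23.2 + 1| = √(23.2² + 1²) = 23.22
|j23.2 + 3.4| = √(23.2² + 3.4²) = 23.45
|j23.2 + 14.6| = √(23.2² + 14.6²) = 27.41
|T(j23.2)| = 0.33 × 670.4 / (23.22 × 23.45 × 27.41) = 0.014822
20 log₁₀(0.014822) = -36.58 dB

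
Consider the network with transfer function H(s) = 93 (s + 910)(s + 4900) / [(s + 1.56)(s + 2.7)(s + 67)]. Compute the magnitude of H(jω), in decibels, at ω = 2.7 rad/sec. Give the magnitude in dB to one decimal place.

|j2.7 + 910| = √(2.7² + 910²) = 910
|j2.7 + 4900| = √(2.7² + 4900²) = 4900
|j2.7 + 1.56| = √(2.7² + 1.56²) = 3.118
|j2.7 + 2.7| = √(2.7² + 2.7²) = 3.818
|j2.7 + 67| = √(2.7² + 67²) = 67.05
|H(j2.7)| = 93 × 910 × 4900 / (3.118 × 3.818 × 67.05) = 5.194e+05
20 log₁₀(5.194e+05) = 114.31 dB

114.3 dB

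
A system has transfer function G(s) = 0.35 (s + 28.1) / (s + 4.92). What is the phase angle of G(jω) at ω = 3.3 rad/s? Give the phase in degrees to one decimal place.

∠(j3.3 + 28.1) = arctan(3.3/28.1) = 6.70°
∠(j3.3 + 4.92) = arctan(3.3/4.92) = 33.85°
∠G(j3.3) = 6.70° − 33.85° = -27.15°

-27.2°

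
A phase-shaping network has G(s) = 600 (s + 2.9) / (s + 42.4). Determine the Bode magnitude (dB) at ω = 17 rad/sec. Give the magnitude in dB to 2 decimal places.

|j17 + 2.9| = √(17² + 2.9²) = 17.25
|j17 + 42.4| = √(17² + 42.4²) = 45.68
|G(j17)| = 600 × 17.25 / 45.68 = 226.51
20 log₁₀(226.51) = 47.102 dB

47.10 dB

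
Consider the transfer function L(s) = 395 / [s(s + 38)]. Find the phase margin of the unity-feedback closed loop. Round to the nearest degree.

75°

Gain crossover: |L(jω)| = 1 at ω ≈ 10 rad/sec.
∠L(j10) = −90° − arctan(10/38) ≈ -104.81°
PM = 180° + (-104.81°) = 75.19°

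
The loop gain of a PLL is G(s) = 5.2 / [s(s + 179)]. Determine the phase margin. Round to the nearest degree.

90°

Gain crossover: |G(jω)| = 1 at ω ≈ 0.0291 rad/s.
∠G(j0.0291) = −90° − arctan(0.0291/179) ≈ -90.01°
PM = 180° + (-90.01°) = 89.99°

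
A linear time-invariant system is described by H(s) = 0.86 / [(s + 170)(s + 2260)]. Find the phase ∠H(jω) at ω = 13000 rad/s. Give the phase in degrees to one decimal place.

∠(j13000 + 170) = arctan(13000/170) = 89.25°
∠(j13000 + 2260) = arctan(13000/2260) = 80.14°
∠H(j13000) = − (89.25° + 80.14°) = -169.39°

-169.4°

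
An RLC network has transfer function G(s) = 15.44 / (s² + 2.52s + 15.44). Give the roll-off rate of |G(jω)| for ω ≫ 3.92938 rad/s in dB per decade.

-40 dB/decade

With 0 zeros and 2 poles, the high-frequency asymptotic slope is 20 × (0 − 2) = -40 dB/decade.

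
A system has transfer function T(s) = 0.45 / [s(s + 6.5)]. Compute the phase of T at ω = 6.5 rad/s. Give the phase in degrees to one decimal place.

-135.0°

∠(j6.5 + 6.5) = arctan(6.5/6.5) = 45.00°
∠(j6.5) = 90.00°
∠T(j6.5) = − (45.00° + 90.00°) = -135.00°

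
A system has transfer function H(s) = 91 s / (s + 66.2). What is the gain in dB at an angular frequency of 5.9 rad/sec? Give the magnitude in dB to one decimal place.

|j5.9| = 5.9
|j5.9 + 66.2| = √(5.9² + 66.2²) = 66.46
|H(j5.9)| = 91 × 5.9 / 66.46 = 8.0783
20 log₁₀(8.0783) = 18.15 dB

18.1 dB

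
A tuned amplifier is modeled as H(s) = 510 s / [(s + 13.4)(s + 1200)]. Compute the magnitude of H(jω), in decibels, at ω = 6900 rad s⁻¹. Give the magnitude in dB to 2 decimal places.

|j6900| = 6900
|j6900 + 13.4| = √(6900² + 13.4²) = 6900
|j6900 + 1200| = √(6900² + 1200²) = 7004
|H(j6900)| = 510 × 6900 / (6900 × 7004) = 0.07282
20 log₁₀(0.07282) = -22.755 dB

-22.76 dB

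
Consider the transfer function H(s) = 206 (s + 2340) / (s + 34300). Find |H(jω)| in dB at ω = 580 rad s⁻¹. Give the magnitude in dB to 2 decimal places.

|j580 + 2340| = √(580² + 2340²) = 2411
|j580 + 34300| = √(580² + 34300²) = 3.43e+04
|H(j580)| = 206 × 2411 / 3.43e+04 = 14.477
20 log₁₀(14.477) = 23.213 dB

23.21 dB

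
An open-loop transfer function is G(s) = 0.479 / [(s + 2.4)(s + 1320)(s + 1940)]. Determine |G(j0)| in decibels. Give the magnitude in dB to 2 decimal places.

-142.17 dB

G(0) = 0.479 / (2.4 × 1320 × 1940) = 7.7938e-08
20 log₁₀(7.7938e-08) = -142.165 dB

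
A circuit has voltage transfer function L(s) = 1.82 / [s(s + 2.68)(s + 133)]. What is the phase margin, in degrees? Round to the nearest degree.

90°

Gain crossover: |L(jω)| = 1 at ω ≈ 0.00511 rad/s.
∠L(j0.00511) = −90° − arctan(0.00511/2.68) − arctan(0.00511/133) ≈ -90.11°
PM = 180° + (-90.11°) = 89.89°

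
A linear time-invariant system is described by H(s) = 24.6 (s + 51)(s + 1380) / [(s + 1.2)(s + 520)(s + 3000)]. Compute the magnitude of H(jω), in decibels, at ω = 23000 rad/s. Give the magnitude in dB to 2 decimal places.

-59.48 dB

|j23000 + 51| = √(23000² + 51²) = 2.3e+04
|j23000 + 1380| = √(23000² + 1380²) = 2.304e+04
|j23000 + 1.2| = √(23000² + 1.2²) = 2.3e+04
|j23000 + 520| = √(23000² + 520²) = 2.301e+04
|j23000 + 3000| = √(23000² + 3000²) = 2.319e+04
|H(j23000)| = 24.6 × 2.3e+04 × 2.304e+04 / (2.3e+04 × 2.301e+04 × 2.319e+04) = 0.0010622
20 log₁₀(0.0010622) = -59.476 dB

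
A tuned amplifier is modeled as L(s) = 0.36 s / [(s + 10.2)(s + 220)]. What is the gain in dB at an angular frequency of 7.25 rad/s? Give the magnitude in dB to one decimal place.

|j7.25| = 7.25
|j7.25 + 10.2| = √(7.25² + 10.2²) = 12.51
|j7.25 + 220| = √(7.25² + 220²) = 220.1
|L(j7.25)| = 0.36 × 7.25 / (12.51 × 220.1) = 0.00094751
20 log₁₀(0.00094751) = -60.47 dB

-60.5 dB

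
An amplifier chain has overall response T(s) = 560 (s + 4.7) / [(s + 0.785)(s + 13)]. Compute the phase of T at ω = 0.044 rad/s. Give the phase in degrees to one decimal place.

-2.9°

∠(j0.044 + 4.7) = arctan(0.044/4.7) = 0.54°
∠(j0.044 + 0.785) = arctan(0.044/0.785) = 3.21°
∠(j0.044 + 13) = arctan(0.044/13) = 0.19°
∠T(j0.044) = 0.54° − (3.21° + 0.19°) = -2.87°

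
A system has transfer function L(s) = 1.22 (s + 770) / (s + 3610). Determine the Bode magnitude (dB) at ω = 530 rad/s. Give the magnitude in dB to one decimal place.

-10.1 dB

|j530 + 770| = √(530² + 770²) = 934.8
|j530 + 3610| = √(530² + 3610²) = 3649
|L(j530)| = 1.22 × 934.8 / 3649 = 0.31256
20 log₁₀(0.31256) = -10.10 dB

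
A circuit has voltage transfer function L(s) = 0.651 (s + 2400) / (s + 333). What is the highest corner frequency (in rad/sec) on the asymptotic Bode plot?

Break frequencies occur at each pole and zero magnitude: 333 rad/sec, 2400 rad/sec.
The highest is 2400 rad/sec.

2400 rad/sec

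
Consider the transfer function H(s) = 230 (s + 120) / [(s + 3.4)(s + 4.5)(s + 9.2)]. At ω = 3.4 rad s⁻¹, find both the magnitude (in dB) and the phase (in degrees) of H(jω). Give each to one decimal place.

|j3.4 + 120| = √(3.4² + 120²) = 120
|j3.4 + 3.4| = √(3.4² + 3.4²) = 4.808
|j3.4 + 4.5| = √(3.4² + 4.5²) = 5.64
|j3.4 + 9.2| = √(3.4² + 9.2²) = 9.808
|H(j3.4)| = 230 × 120 / (4.808 × 5.64 × 9.808) = 103.81
20 log₁₀(103.81) = 40.32 dB
∠(j3.4 + 120) = arctan(3.4/120) = 1.62°
∠(j3.4 + 3.4) = arctan(3.4/3.4) = 45.00°
∠(j3.4 + 4.5) = arctan(3.4/4.5) = 37.07°
∠(j3.4 + 9.2) = arctan(3.4/9.2) = 20.28°
∠H(j3.4) = 1.62° − (45.00° + 37.07° + 20.28°) = -100.73°

|H| = 40.3 dB, ∠H = -100.7°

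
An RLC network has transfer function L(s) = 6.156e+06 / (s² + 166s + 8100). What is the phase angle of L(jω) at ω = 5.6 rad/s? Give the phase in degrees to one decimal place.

-6.6 deg

∠[(j5.6)² + 166(j5.6) + 8100] = ∠[8068.6 + j929.6] = 6.57°
∠L(j5.6) = −6.57° = -6.57°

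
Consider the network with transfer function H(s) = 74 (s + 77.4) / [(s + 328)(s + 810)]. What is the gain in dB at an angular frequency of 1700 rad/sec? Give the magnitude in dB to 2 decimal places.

|j1700 + 77.4| = √(1700² + 77.4²) = 1702
|j1700 + 328| = √(1700² + 328²) = 1731
|j1700 + 810| = √(1700² + 810²) = 1883
|H(j1700)| = 74 × 1702 / (1731 × 1883) = 0.038625
20 log₁₀(0.038625) = -28.263 dB

-28.26 dB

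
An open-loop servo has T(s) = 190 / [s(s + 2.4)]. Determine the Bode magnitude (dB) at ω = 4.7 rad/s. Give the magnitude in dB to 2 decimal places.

17.68 dB

|j4.7 + 2.4| = √(4.7² + 2.4²) = 5.277
|j4.7| = 4.7
|T(j4.7)| = 190 / (5.277 × 4.7) = 7.6603
20 log₁₀(7.6603) = 17.685 dB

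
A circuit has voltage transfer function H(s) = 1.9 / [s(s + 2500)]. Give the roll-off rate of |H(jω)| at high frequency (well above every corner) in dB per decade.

With 0 zeros and 2 poles, the high-frequency asymptotic slope is 20 × (0 − 2) = -40 dB/decade.

-40 dB/decade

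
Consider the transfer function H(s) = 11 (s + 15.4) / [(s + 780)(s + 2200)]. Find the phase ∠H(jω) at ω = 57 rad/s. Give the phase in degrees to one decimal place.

69.2°

∠(j57 + 15.4) = arctan(57/15.4) = 74.88°
∠(j57 + 780) = arctan(57/780) = 4.18°
∠(j57 + 2200) = arctan(57/2200) = 1.48°
∠H(j57) = 74.88° − (4.18° + 1.48°) = 69.22°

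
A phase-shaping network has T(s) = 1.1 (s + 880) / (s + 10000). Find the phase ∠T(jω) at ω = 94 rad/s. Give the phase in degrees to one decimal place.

∠(j94 + 880) = arctan(94/880) = 6.10°
∠(j94 + 10000) = arctan(94/10000) = 0.54°
∠T(j94) = 6.10° − 0.54° = 5.56°

5.6 deg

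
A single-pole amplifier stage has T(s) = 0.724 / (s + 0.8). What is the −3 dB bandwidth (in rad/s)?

For a single-pole low-pass, the −3 dB point is at the pole: ω = 0.8 rad/s.

0.8 rad/s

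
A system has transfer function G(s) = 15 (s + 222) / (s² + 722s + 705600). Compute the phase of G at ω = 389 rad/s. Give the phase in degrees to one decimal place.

∠(j389 + 222) = arctan(389/222) = 60.29°
∠[(j389)² + 722(j389) + 705600] = ∠[5.5428e+05 + j2.8086e+05] = 26.87°
∠G(j389) = 60.29° − 26.87° = 33.42°

33.4°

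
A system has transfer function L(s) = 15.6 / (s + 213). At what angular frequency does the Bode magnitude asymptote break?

The single real pole at s = −213 gives a corner at ω = 213 rad/sec.

213 rad/sec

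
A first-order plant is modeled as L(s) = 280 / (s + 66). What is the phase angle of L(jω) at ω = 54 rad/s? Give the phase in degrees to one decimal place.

∠(j54 + 66) = arctan(54/66) = 39.29°
∠L(j54) = −39.29° = -39.29°

-39.3°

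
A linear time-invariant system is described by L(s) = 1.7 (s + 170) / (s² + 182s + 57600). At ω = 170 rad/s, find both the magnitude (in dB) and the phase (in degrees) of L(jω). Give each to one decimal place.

|L| = -40.3 dB, ∠L = -2.2°

|j170 + 170| = √(170² + 170²) = 240.4
|(j170)² + 182(j170) + 57600| = |28700 + j30940| = 4.22e+04
|L(j170)| = 1.7 × 240.4 / 4.22e+04 = 0.0096847
20 log₁₀(0.0096847) = -40.28 dB
∠(j170 + 170) = arctan(170/170) = 45.00°
∠[(j170)² + 182(j170) + 57600] = ∠[28700 + j30940] = 47.15°
∠L(j170) = 45.00° − 47.15° = -2.15°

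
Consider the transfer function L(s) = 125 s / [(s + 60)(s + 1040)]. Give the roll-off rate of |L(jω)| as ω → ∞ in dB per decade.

With 1 zero and 2 poles, the high-frequency asymptotic slope is 20 × (1 − 2) = -20 dB/decade.

-20 dB/decade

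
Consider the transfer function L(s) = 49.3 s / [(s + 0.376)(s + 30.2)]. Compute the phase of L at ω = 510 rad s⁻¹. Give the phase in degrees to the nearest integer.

∠(j510) = 90.00°
∠(j510 + 0.376) = arctan(510/0.376) = 89.96°
∠(j510 + 30.2) = arctan(510/30.2) = 86.61°
∠L(j510) = 90.00° − (89.96° + 86.61°) = -86.57°

-87°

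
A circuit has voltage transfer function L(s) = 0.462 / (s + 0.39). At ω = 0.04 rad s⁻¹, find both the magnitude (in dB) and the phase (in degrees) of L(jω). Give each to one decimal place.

|j0.04 + 0.39| = √(0.04² + 0.39²) = 0.392
|L(j0.04)| = 0.462 / 0.392 = 1.1784
20 log₁₀(1.1784) = 1.43 dB
∠(j0.04 + 0.39) = arctan(0.04/0.39) = 5.86°
∠L(j0.04) = −5.86° = -5.86°

|L| = 1.4 dB, ∠L = -5.9°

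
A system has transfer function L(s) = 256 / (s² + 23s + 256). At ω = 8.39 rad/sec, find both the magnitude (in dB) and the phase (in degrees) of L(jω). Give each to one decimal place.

|L| = -0.4 dB, ∠L = -46.1°

|(j8.39)² + 23(j8.39) + 256| = |185.61 + j192.97| = 267.7
|L(j8.39)| = 256 / 267.7 = 0.95613
20 log₁₀(0.95613) = -0.39 dB
∠[(j8.39)² + 23(j8.39) + 256] = ∠[185.61 + j192.97] = 46.11°
∠L(j8.39) = −46.11° = -46.11°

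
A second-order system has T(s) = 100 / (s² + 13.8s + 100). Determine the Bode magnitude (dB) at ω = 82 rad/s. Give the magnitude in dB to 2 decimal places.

-36.55 dB

|(j82)² + 13.8(j82) + 100| = |-6624 + j1131.6| = 6720
|T(j82)| = 100 / 6720 = 0.014881
20 log₁₀(0.014881) = -36.547 dB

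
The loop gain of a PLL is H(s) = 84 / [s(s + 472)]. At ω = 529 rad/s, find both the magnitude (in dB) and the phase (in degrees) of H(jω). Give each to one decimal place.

|H| = -73.0 dB, ∠H = -138.3°

|j529 + 472| = √(529² + 472²) = 709
|j529| = 529
|H(j529)| = 84 / (709 × 529) = 0.00022398
20 log₁₀(0.00022398) = -73.00 dB
∠(j529 + 472) = arctan(529/472) = 48.26°
∠(j529) = 90.00°
∠H(j529) = − (48.26° + 90.00°) = -138.26°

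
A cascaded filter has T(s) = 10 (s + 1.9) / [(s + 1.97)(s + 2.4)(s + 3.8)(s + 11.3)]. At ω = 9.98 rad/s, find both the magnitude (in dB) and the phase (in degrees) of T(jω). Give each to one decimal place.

|T| = -44.4 dB, ∠T = -186.7°

|j9.98 + 1.9| = √(9.98² + 1.9²) = 10.16
|j9.98 + 1.97| = √(9.98² + 1.97²) = 10.17
|j9.98 + 2.4| = √(9.98² + 2.4²) = 10.26
|j9.98 + 3.8| = √(9.98² + 3.8²) = 10.68
|j9.98 + 11.3| = √(9.98² + 11.3²) = 15.08
|T(j9.98)| = 10 × 10.16 / (10.17 × 10.26 × 10.68 × 15.08) = 0.0060433
20 log₁₀(0.0060433) = -44.37 dB
∠(j9.98 + 1.9) = arctan(9.98/1.9) = 79.22°
∠(j9.98 + 1.97) = arctan(9.98/1.97) = 78.83°
∠(j9.98 + 2.4) = arctan(9.98/2.4) = 76.48°
∠(j9.98 + 3.8) = arctan(9.98/3.8) = 69.16°
∠(j9.98 + 11.3) = arctan(9.98/11.3) = 41.45°
∠T(j9.98) = 79.22° − (78.83° + 76.48° + 69.16° + 41.45°) = -186.70°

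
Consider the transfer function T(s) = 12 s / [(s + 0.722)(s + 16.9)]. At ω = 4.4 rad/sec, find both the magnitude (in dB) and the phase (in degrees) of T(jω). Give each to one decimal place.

|T| = -3.4 dB, ∠T = -5.3°

|j4.4| = 4.4
|j4.4 + 0.722| = √(4.4² + 0.722²) = 4.459
|j4.4 + 16.9| = √(4.4² + 16.9²) = 17.46
|T(j4.4)| = 12 × 4.4 / (4.459 × 17.46) = 0.67808
20 log₁₀(0.67808) = -3.37 dB
∠(j4.4) = 90.00°
∠(j4.4 + 0.722) = arctan(4.4/0.722) = 80.68°
∠(j4.4 + 16.9) = arctan(4.4/16.9) = 14.59°
∠T(j4.4) = 90.00° − (80.68° + 14.59°) = -5.27°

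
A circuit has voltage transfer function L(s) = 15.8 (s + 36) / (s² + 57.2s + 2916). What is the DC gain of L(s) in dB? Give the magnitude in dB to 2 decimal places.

-14.20 dB

L(0) = 15.8 × 36 / 2916 = 0.19506
20 log₁₀(0.19506) = -14.197 dB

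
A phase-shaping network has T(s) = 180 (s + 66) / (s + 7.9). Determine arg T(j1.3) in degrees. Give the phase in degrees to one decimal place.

∠(j1.3 + 66) = arctan(1.3/66) = 1.13°
∠(j1.3 + 7.9) = arctan(1.3/7.9) = 9.34°
∠T(j1.3) = 1.13° − 9.34° = -8.22°

-8.2 deg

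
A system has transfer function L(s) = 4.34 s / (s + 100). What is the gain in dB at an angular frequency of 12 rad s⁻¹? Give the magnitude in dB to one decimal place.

|j12| = 12
|j12 + 100| = √(12² + 100²) = 100.7
|L(j12)| = 4.34 × 12 / 100.7 = 0.51709
20 log₁₀(0.51709) = -5.73 dB

-5.7 dB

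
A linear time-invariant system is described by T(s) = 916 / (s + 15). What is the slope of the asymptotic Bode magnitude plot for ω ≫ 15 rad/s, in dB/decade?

With 0 zeros and 1 pole, the high-frequency asymptotic slope is 20 × (0 − 1) = -20 dB/decade.

-20 dB/decade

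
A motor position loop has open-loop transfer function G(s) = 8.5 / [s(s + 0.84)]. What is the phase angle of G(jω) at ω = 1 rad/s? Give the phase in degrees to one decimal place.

∠(j1 + 0.84) = arctan(1/0.84) = 49.97°
∠(j1) = 90.00°
∠G(j1) = − (49.97° + 90.00°) = -139.97°

-140.0°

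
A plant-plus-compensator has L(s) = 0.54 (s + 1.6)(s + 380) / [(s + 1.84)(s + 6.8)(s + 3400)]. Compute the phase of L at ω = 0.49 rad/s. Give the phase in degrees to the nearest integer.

∠(j0.49 + 1.6) = arctan(0.49/1.6) = 17.03°
∠(j0.49 + 380) = arctan(0.49/380) = 0.07°
∠(j0.49 + 1.84) = arctan(0.49/1.84) = 14.91°
∠(j0.49 + 6.8) = arctan(0.49/6.8) = 4.12°
∠(j0.49 + 3400) = arctan(0.49/3400) = 0.01°
∠L(j0.49) = 17.03° + 0.07° − (14.91° + 4.12° + 0.01°) = -1.94°

-2 deg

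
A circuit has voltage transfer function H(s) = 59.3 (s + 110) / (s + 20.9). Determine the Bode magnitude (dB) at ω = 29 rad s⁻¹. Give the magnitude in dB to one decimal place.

|j29 + 110| = √(29² + 110²) = 113.8
|j29 + 20.9| = √(29² + 20.9²) = 35.75
|H(j29)| = 59.3 × 113.8 / 35.75 = 188.71
20 log₁₀(188.71) = 45.52 dB

45.5 dB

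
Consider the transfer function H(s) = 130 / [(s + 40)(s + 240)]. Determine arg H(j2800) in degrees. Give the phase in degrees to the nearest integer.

∠(j2800 + 40) = arctan(2800/40) = 89.18°
∠(j2800 + 240) = arctan(2800/240) = 85.10°
∠H(j2800) = − (89.18° + 85.10°) = -174.28°

-174°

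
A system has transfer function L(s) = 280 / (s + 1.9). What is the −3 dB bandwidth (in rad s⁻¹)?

For a single-pole low-pass, the −3 dB point is at the pole: ω = 1.9 rad s⁻¹.

1.9 rad s⁻¹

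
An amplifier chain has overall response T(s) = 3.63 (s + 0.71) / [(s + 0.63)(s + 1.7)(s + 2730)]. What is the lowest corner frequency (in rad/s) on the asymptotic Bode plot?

0.63 rad/s

Break frequencies occur at each pole and zero magnitude: 0.63 rad/s, 0.71 rad/s, 1.7 rad/s, 2730 rad/s.
The lowest is 0.63 rad/s.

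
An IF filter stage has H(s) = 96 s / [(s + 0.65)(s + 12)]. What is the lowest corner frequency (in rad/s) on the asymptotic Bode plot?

0.65 rad/s

Break frequencies occur at each pole and zero magnitude: 0.65 rad/s, 12 rad/s.
The lowest is 0.65 rad/s.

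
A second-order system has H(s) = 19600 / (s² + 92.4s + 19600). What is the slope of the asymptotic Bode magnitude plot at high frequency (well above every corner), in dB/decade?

-40 dB/decade

With 0 zeros and 2 poles, the high-frequency asymptotic slope is 20 × (0 − 2) = -40 dB/decade.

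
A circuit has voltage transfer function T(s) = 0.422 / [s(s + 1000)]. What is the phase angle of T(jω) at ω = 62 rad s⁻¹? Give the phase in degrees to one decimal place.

-93.5°

∠(j62 + 1000) = arctan(62/1000) = 3.55°
∠(j62) = 90.00°
∠T(j62) = − (3.55° + 90.00°) = -93.55°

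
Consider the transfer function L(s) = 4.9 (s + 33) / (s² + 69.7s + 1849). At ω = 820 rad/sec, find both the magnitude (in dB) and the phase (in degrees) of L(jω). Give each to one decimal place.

|L| = -44.5 dB, ∠L = -87.4°

|j820 + 33| = √(820² + 33²) = 820.7
|(j820)² + 69.7(j820) + 1849| = |-6.7055e+05 + j57154| = 6.73e+05
|L(j820)| = 4.9 × 820.7 / 6.73e+05 = 0.0059753
20 log₁₀(0.0059753) = -44.47 dB
∠(j820 + 33) = arctan(820/33) = 87.70°
∠[(j820)² + 69.7(j820) + 1849] = ∠[-6.7055e+05 + j57154] = 175.13°
∠L(j820) = 87.70° − 175.13° = -87.43°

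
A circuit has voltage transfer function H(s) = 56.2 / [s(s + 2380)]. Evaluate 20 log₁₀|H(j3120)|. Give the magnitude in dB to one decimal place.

-106.8 dB

|j3120 + 2380| = √(3120² + 2380²) = 3924
|j3120| = 3120
|H(j3120)| = 56.2 / (3924 × 3120) = 4.5903e-06
20 log₁₀(4.5903e-06) = -106.76 dB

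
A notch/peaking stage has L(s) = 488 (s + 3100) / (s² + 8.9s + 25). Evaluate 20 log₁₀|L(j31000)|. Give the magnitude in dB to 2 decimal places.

-36.02 dB

|j31000 + 3100| = √(31000² + 3100²) = 3.115e+04
|(j31000)² + 8.9(j31000) + 25| = |-9.61e+08 + j2.759e+05| = 9.61e+08
|L(j31000)| = 488 × 3.115e+04 / 9.61e+08 = 0.01582
20 log₁₀(0.01582) = -36.016 dB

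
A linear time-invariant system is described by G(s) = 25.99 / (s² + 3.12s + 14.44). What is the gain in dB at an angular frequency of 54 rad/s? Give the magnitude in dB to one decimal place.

-41.0 dB

|(j54)² + 3.12(j54) + 14.44| = |-2901.6 + j168.48| = 2906
|G(j54)| = 25.99 / 2906 = 0.0089422
20 log₁₀(0.0089422) = -40.97 dB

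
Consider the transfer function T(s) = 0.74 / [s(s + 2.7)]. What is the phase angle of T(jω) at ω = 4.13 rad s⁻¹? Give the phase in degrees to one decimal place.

-146.8°

∠(j4.13 + 2.7) = arctan(4.13/2.7) = 56.83°
∠(j4.13) = 90.00°
∠T(j4.13) = − (56.83° + 90.00°) = -146.83°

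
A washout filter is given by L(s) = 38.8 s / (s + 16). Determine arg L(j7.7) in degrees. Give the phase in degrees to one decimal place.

64.3°

∠(j7.7) = 90.00°
∠(j7.7 + 16) = arctan(7.7/16) = 25.70°
∠L(j7.7) = 90.00° − 25.70° = 64.30°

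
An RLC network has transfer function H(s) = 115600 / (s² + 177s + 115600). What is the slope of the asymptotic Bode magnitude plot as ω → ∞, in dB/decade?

With 0 zeros and 2 poles, the high-frequency asymptotic slope is 20 × (0 − 2) = -40 dB/decade.

-40 dB/decade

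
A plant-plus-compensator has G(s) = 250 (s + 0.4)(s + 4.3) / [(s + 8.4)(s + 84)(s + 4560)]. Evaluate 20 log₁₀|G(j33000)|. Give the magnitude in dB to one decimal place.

-42.5 dB

|j33000 + 0.4| = √(33000² + 0.4²) = 3.3e+04
|j33000 + 4.3| = √(33000² + 4.3²) = 3.3e+04
|j33000 + 8.4| = √(33000² + 8.4²) = 3.3e+04
|j33000 + 84| = √(33000² + 84²) = 3.3e+04
|j33000 + 4560| = √(33000² + 4560²) = 3.331e+04
|G(j33000)| = 250 × 3.3e+04 × 3.3e+04 / (3.3e+04 × 3.3e+04 × 3.331e+04) = 0.0075044
20 log₁₀(0.0075044) = -42.49 dB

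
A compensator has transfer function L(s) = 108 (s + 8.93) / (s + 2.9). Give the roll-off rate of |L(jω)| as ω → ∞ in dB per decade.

With 1 zero and 1 pole, the high-frequency asymptotic slope is 20 × (1 − 1) = 0 dB/decade.

0 dB/decade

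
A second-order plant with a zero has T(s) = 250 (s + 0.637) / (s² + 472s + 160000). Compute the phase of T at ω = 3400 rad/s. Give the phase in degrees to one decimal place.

∠(j3400 + 0.637) = arctan(3400/0.637) = 89.99°
∠[(j3400)² + 472(j3400) + 160000] = ∠[-1.14e+07 + j1.6048e+06] = 171.99°
∠T(j3400) = 89.99° − 171.99° = -82.00°

-82.0°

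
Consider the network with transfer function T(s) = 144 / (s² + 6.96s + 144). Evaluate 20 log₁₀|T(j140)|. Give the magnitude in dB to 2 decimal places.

|(j140)² + 6.96(j140) + 144| = |-19456 + j974.4| = 1.948e+04
|T(j140)| = 144 / 1.948e+04 = 0.0073921
20 log₁₀(0.0073921) = -42.625 dB

-42.62 dB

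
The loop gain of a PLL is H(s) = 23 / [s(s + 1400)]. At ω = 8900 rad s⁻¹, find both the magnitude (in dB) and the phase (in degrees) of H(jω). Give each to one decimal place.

|H| = -130.8 dB, ∠H = -171.1°

|j8900 + 1400| = √(8900² + 1400²) = 9009
|j8900| = 8900
|H(j8900)| = 23 / (9009 × 8900) = 2.8684e-07
20 log₁₀(2.8684e-07) = -130.85 dB
∠(j8900 + 1400) = arctan(8900/1400) = 81.06°
∠(j8900) = 90.00°
∠H(j8900) = − (81.06° + 90.00°) = -171.06°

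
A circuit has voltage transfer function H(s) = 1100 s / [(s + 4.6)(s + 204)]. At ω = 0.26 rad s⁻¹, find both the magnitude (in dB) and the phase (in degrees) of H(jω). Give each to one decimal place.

|H| = -10.3 dB, ∠H = 86.7°

|j0.26| = 0.26
|j0.26 + 4.6| = √(0.26² + 4.6²) = 4.607
|j0.26 + 204| = √(0.26² + 204²) = 204
|H(j0.26)| = 1100 × 0.26 / (4.607 × 204) = 0.30429
20 log₁₀(0.30429) = -10.33 dB
∠(j0.26) = 90.00°
∠(j0.26 + 4.6) = arctan(0.26/4.6) = 3.24°
∠(j0.26 + 204) = arctan(0.26/204) = 0.07°
∠H(j0.26) = 90.00° − (3.24° + 0.07°) = 86.69°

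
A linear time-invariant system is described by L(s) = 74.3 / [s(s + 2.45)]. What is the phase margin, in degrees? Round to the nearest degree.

16 deg

Gain crossover: |L(jω)| = 1 at ω ≈ 8.45 rad/s.
∠L(j8.45) = −90° − arctan(8.45/2.45) ≈ -163.83°
PM = 180° + (-163.83°) = 16.17°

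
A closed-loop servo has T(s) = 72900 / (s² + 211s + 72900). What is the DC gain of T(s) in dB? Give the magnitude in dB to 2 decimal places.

0.00 dB

T(0) = 72900 / 72900 = 1
20 log₁₀(1) = 0.000 dB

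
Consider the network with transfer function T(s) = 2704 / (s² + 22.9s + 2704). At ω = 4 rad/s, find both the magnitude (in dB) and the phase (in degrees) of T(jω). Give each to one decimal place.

|(j4)² + 22.9(j4) + 2704| = |2688 + j91.6| = 2690
|T(j4)| = 2704 / 2690 = 1.0054
20 log₁₀(1.0054) = 0.05 dB
∠[(j4)² + 22.9(j4) + 2704] = ∠[2688 + j91.6] = 1.95°
∠T(j4) = −1.95° = -1.95°

|T| = 0.0 dB, ∠T = -2.0°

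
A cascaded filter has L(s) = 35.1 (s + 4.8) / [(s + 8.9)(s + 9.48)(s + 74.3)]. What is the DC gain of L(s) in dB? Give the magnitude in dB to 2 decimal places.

L(0) = 35.1 × 4.8 / (8.9 × 9.48 × 74.3) = 0.026876
20 log₁₀(0.026876) = -31.413 dB

-31.41 dB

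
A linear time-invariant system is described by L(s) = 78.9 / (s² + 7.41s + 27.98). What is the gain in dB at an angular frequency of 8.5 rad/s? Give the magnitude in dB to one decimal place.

|(j8.5)² + 7.41(j8.5) + 27.98| = |-44.27 + j62.985| = 76.99
|L(j8.5)| = 78.9 / 76.99 = 1.0249
20 log₁₀(1.0249) = 0.21 dB

0.2 dB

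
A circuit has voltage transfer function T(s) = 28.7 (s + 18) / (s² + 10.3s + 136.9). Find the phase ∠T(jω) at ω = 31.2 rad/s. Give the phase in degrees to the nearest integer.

∠(j31.2 + 18) = arctan(31.2/18) = 60.02°
∠[(j31.2)² + 10.3(j31.2) + 136.9] = ∠[-836.54 + j321.36] = 158.99°
∠T(j31.2) = 60.02° − 158.99° = -98.97°

-99°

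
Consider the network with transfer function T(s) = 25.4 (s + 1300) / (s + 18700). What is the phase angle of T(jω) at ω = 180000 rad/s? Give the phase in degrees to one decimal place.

∠(j180000 + 1300) = arctan(180000/1300) = 89.59°
∠(j180000 + 18700) = arctan(180000/18700) = 84.07°
∠T(j180000) = 89.59° − 84.07° = 5.52°

5.5°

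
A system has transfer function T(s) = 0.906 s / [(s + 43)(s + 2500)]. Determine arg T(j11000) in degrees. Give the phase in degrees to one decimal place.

∠(j11000) = 90.00°
∠(j11000 + 43) = arctan(11000/43) = 89.78°
∠(j11000 + 2500) = arctan(11000/2500) = 77.20°
∠T(j11000) = 90.00° − (89.78° + 77.20°) = -76.97°

-77.0 deg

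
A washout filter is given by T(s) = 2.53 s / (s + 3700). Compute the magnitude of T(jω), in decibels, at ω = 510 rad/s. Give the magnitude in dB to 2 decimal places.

|j510| = 510
|j510 + 3700| = √(510² + 3700²) = 3735
|T(j510)| = 2.53 × 510 / 3735 = 0.34546
20 log₁₀(0.34546) = -9.232 dB

-9.23 dB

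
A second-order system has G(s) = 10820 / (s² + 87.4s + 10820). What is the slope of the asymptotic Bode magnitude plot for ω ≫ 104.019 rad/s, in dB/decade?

With 0 zeros and 2 poles, the high-frequency asymptotic slope is 20 × (0 − 2) = -40 dB/decade.

-40 dB/decade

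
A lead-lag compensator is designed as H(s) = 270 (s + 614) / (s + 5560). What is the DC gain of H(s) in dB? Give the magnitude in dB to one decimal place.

29.5 dB

H(0) = 270 × 614 / 5560 = 29.817
20 log₁₀(29.817) = 29.49 dB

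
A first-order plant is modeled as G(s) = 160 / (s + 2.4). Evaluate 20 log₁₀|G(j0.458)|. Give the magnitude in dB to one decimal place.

36.3 dB

|j0.458 + 2.4| = √(0.458² + 2.4²) = 2.443
|G(j0.458)| = 160 / 2.443 = 65.485
20 log₁₀(65.485) = 36.32 dB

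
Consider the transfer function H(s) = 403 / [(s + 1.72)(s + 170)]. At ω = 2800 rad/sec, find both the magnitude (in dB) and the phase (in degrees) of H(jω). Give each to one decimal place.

|H| = -85.8 dB, ∠H = -176.5°

|j2800 + 1.72| = √(2800² + 1.72²) = 2800
|j2800 + 170| = √(2800² + 170²) = 2805
|H(j2800)| = 403 / (2800 × 2805) = 5.1309e-05
20 log₁₀(5.1309e-05) = -85.80 dB
∠(j2800 + 1.72) = arctan(2800/1.72) = 89.96°
∠(j2800 + 170) = arctan(2800/170) = 86.53°
∠H(j2800) = − (89.96° + 86.53°) = -176.49°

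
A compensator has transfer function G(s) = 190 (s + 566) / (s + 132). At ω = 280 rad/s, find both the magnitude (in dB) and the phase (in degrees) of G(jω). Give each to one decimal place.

|G| = 51.8 dB, ∠G = -38.4°

|j280 + 566| = √(280² + 566²) = 631.5
|j280 + 132| = √(280² + 132²) = 309.6
|G(j280)| = 190 × 631.5 / 309.6 = 387.59
20 log₁₀(387.59) = 51.77 dB
∠(j280 + 566) = arctan(280/566) = 26.32°
∠(j280 + 132) = arctan(280/132) = 64.76°
∠G(j280) = 26.32° − 64.76° = -38.44°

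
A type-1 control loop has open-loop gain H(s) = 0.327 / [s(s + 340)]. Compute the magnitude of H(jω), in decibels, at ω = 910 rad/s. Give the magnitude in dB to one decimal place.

|j910 + 340| = √(910² + 340²) = 971.4
|j910| = 910
|H(j910)| = 0.327 / (971.4 × 910) = 3.699e-07
20 log₁₀(3.699e-07) = -128.64 dB

-128.6 dB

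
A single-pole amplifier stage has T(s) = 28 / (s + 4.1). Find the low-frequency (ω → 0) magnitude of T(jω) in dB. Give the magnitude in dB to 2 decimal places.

16.69 dB

T(0) = 28 / 4.1 = 6.8293
20 log₁₀(6.8293) = 16.687 dB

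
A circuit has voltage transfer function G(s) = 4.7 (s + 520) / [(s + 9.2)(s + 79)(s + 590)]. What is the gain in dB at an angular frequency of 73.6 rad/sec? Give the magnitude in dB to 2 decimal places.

-65.71 dB

|j73.6 + 520| = √(73.6² + 520²) = 525.2
|j73.6 + 9.2| = √(73.6² + 9.2²) = 74.17
|j73.6 + 79| = √(73.6² + 79²) = 108
|j73.6 + 590| = √(73.6² + 590²) = 594.6
|G(j73.6)| = 4.7 × 525.2 / (74.17 × 108 × 594.6) = 0.00051838
20 log₁₀(0.00051838) = -65.707 dB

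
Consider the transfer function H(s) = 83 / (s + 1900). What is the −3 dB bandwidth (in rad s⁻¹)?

1900 rad s⁻¹

For a single-pole low-pass, the −3 dB point is at the pole: ω = 1900 rad s⁻¹.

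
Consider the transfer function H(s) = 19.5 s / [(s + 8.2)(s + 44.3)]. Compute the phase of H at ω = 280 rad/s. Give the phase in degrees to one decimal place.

-79.3°

∠(j280) = 90.00°
∠(j280 + 8.2) = arctan(280/8.2) = 88.32°
∠(j280 + 44.3) = arctan(280/44.3) = 81.01°
∠H(j280) = 90.00° − (88.32° + 81.01°) = -79.33°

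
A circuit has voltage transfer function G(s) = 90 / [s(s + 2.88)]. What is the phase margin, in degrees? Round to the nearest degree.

17°

Gain crossover: |G(jω)| = 1 at ω ≈ 9.27 rad/s.
∠G(j9.27) = −90° − arctan(9.27/2.88) ≈ -162.74°
PM = 180° + (-162.74°) = 17.26°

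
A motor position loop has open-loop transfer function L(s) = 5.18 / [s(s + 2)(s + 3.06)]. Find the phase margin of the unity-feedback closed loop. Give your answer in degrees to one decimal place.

55.0°

Gain crossover: |L(jω)| = 1 at ω ≈ 0.767 rad/s.
∠L(j0.767) = −90° − arctan(0.767/2) − arctan(0.767/3.06) ≈ -125.04°
PM = 180° + (-125.04°) = 54.96°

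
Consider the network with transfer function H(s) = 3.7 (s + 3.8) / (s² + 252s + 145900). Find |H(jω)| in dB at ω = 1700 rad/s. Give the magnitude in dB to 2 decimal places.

|j1700 + 3.8| = √(1700² + 3.8²) = 1700
|(j1700)² + 252(j1700) + 145900| = |-2.7441e+06 + j4.284e+05| = 2.777e+06
|H(j1700)| = 3.7 × 1700 / 2.777e+06 = 0.0022648
20 log₁₀(0.0022648) = -52.900 dB

-52.90 dB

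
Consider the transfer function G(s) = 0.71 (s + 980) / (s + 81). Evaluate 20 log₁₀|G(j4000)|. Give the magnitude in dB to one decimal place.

|j4000 + 980| = √(4000² + 980²) = 4118
|j4000 + 81| = √(4000² + 81²) = 4001
|G(j4000)| = 0.71 × 4118 / 4001 = 0.73085
20 log₁₀(0.73085) = -2.72 dB

-2.7 dB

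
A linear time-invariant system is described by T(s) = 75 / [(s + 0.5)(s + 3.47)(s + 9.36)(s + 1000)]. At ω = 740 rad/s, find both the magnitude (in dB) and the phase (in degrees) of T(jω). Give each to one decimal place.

|T| = -196.6 dB, ∠T = -305.5°

|j740 + 0.5| = √(740² + 0.5²) = 740
|j740 + 3.47| = √(740² + 3.47²) = 740
|j740 + 9.36| = √(740² + 9.36²) = 740.1
|j740 + 1000| = √(740² + 1000²) = 1244
|T(j740)| = 75 / (740 × 740 × 740.1 × 1244) = 1.4876e-10
20 log₁₀(1.4876e-10) = -196.55 dB
∠(j740 + 0.5) = arctan(740/0.5) = 89.96°
∠(j740 + 3.47) = arctan(740/3.47) = 89.73°
∠(j740 + 9.36) = arctan(740/9.36) = 89.28°
∠(j740 + 1000) = arctan(740/1000) = 36.50°
∠T(j740) = − (89.96° + 89.73° + 89.28° + 36.50°) = -305.47°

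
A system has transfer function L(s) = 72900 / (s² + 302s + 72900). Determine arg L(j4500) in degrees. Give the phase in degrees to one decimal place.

∠[(j4500)² + 302(j4500) + 72900] = ∠[-2.0177e+07 + j1.359e+06] = 176.15°
∠L(j4500) = −176.15° = -176.15°

-176.1°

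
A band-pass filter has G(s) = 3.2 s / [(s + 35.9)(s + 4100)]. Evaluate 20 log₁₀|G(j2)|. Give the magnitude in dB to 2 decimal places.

-87.25 dB

|j2| = 2
|j2 + 35.9| = √(2² + 35.9²) = 35.96
|j2 + 4100| = √(2² + 4100²) = 4100
|G(j2)| = 3.2 × 2 / (35.96 × 4100) = 4.3414e-05
20 log₁₀(4.3414e-05) = -87.247 dB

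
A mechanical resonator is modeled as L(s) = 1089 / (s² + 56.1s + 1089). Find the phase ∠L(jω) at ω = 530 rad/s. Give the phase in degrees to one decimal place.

-173.9°

∠[(j530)² + 56.1(j530) + 1089] = ∠[-2.7981e+05 + j29733] = 173.93°
∠L(j530) = −173.93° = -173.93°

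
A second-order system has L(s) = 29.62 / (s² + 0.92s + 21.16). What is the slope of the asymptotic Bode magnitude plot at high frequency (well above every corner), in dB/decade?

With 0 zeros and 2 poles, the high-frequency asymptotic slope is 20 × (0 − 2) = -40 dB/decade.

-40 dB/decade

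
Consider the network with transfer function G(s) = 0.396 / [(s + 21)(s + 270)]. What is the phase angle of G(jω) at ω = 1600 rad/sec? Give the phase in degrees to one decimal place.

∠(j1600 + 21) = arctan(1600/21) = 89.25°
∠(j1600 + 270) = arctan(1600/270) = 80.42°
∠G(j1600) = − (89.25° + 80.42°) = -169.67°

-169.7°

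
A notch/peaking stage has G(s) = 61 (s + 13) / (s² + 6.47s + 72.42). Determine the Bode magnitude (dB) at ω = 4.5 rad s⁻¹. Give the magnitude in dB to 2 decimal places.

22.95 dB

|j4.5 + 13| = √(4.5² + 13²) = 13.76
|(j4.5)² + 6.47(j4.5) + 72.42| = |52.17 + j29.115| = 59.74
|G(j4.5)| = 61 × 13.76 / 59.74 = 14.046
20 log₁₀(14.046) = 22.951 dB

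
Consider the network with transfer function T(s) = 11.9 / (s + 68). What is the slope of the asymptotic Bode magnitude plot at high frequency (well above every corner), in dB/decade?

-20 dB/decade

With 0 zeros and 1 pole, the high-frequency asymptotic slope is 20 × (0 − 1) = -20 dB/decade.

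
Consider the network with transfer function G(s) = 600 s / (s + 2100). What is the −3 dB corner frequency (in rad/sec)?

2100 rad/sec

For a single-pole high-pass, the −3 dB point is at the pole: ω = 2100 rad/sec.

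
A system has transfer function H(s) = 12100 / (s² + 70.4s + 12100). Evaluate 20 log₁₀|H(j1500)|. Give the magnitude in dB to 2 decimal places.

-45.35 dB

|(j1500)² + 70.4(j1500) + 12100| = |-2.2379e+06 + j1.056e+05| = 2.24e+06
|H(j1500)| = 12100 / 2.24e+06 = 0.0054008
20 log₁₀(0.0054008) = -45.351 dB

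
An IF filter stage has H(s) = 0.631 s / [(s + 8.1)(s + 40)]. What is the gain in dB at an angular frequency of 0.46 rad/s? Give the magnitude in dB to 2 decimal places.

-60.97 dB

|j0.46| = 0.46
|j0.46 + 8.1| = √(0.46² + 8.1²) = 8.113
|j0.46 + 40| = √(0.46² + 40²) = 40
|H(j0.46)| = 0.631 × 0.46 / (8.113 × 40) = 0.00089436
20 log₁₀(0.00089436) = -60.970 dB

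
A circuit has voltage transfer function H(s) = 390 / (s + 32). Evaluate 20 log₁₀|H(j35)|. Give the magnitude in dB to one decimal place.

18.3 dB

|j35 + 32| = √(35² + 32²) = 47.42
|H(j35)| = 390 / 47.42 = 8.2237
20 log₁₀(8.2237) = 18.30 dB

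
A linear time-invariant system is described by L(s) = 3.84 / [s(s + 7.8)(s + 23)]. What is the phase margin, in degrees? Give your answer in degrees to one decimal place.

89.8°

Gain crossover: |L(jω)| = 1 at ω ≈ 0.0214 rad s⁻¹.
∠L(j0.0214) = −90° − arctan(0.0214/7.8) − arctan(0.0214/23) ≈ -90.21°
PM = 180° + (-90.21°) = 89.79°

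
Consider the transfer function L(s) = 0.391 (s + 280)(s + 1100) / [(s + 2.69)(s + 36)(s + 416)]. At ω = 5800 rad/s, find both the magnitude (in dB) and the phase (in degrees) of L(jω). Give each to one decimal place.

|j5800 + 280| = √(5800² + 280²) = 5807
|j5800 + 1100| = √(5800² + 1100²) = 5903
|j5800 + 2.69| = √(5800² + 2.69²) = 5800
|j5800 + 36| = √(5800² + 36²) = 5800
|j5800 + 416| = √(5800² + 416²) = 5815
|L(j5800)| = 0.391 × 5807 × 5903 / (5800 × 5800 × 5815) = 6.8518e-05
20 log₁₀(6.8518e-05) = -83.28 dB
∠(j5800 + 280) = arctan(5800/280) = 87.24°
∠(j5800 + 1100) = arctan(5800/1100) = 79.26°
∠(j5800 + 2.69) = arctan(5800/2.69) = 89.97°
∠(j5800 + 36) = arctan(5800/36) = 89.64°
∠(j5800 + 416) = arctan(5800/416) = 85.90°
∠L(j5800) = 87.24° + 79.26° − (89.97° + 89.64° + 85.90°) = -99.02°

|L| = -83.3 dB, ∠L = -99.0°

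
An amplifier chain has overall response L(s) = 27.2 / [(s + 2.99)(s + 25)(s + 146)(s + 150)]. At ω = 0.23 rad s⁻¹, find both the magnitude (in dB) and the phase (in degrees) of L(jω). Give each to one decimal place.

|j0.23 + 2.99| = √(0.23² + 2.99²) = 2.999
|j0.23 + 25| = √(0.23² + 25²) = 25
|j0.23 + 146| = √(0.23² + 146²) = 146
|j0.23 + 150| = √(0.23² + 150²) = 150
|L(j0.23)| = 27.2 / (2.999 × 25 × 146 × 150) = 1.6566e-05
20 log₁₀(1.6566e-05) = -95.62 dB
∠(j0.23 + 2.99) = arctan(0.23/2.99) = 4.40°
∠(j0.23 + 25) = arctan(0.23/25) = 0.53°
∠(j0.23 + 146) = arctan(0.23/146) = 0.09°
∠(j0.23 + 150) = arctan(0.23/150) = 0.09°
∠L(j0.23) = − (4.40° + 0.53° + 0.09° + 0.09°) = -5.10°

|L| = -95.6 dB, ∠L = -5.1°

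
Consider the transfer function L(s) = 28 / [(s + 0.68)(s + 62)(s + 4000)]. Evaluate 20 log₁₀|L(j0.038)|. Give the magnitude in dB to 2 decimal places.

|j0.038 + 0.68| = √(0.038² + 0.68²) = 0.6811
|j0.038 + 62| = √(0.038² + 62²) = 62
|j0.038 + 4000| = √(0.038² + 4000²) = 4000
|L(j0.038)| = 28 / (0.6811 × 62 × 4000) = 0.00016578
20 log₁₀(0.00016578) = -75.610 dB

-75.61 dB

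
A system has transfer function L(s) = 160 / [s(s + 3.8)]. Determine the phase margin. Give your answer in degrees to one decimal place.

17.1 deg

Gain crossover: |L(jω)| = 1 at ω ≈ 12.4 rad/s.
∠L(j12.4) = −90° − arctan(12.4/3.8) ≈ -162.92°
PM = 180° + (-162.92°) = 17.08°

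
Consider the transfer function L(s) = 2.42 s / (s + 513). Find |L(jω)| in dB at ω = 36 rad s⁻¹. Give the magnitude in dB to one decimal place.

-15.4 dB

|j36| = 36
|j36 + 513| = √(36² + 513²) = 514.3
|L(j36)| = 2.42 × 36 / 514.3 = 0.16941
20 log₁₀(0.16941) = -15.42 dB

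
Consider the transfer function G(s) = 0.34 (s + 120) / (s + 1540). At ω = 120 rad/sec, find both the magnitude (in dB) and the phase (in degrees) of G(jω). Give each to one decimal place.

|j120 + 120| = √(120² + 120²) = 169.7
|j120 + 1540| = √(120² + 1540²) = 1545
|G(j120)| = 0.34 × 169.7 / 1545 = 0.037354
20 log₁₀(0.037354) = -28.55 dB
∠(j120 + 120) = arctan(120/120) = 45.00°
∠(j120 + 1540) = arctan(120/1540) = 4.46°
∠G(j120) = 45.00° − 4.46° = 40.54°

|G| = -28.6 dB, ∠G = 40.5°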